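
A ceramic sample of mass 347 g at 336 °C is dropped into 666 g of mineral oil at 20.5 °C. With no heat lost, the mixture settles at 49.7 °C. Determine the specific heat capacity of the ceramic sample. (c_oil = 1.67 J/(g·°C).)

c ≈ 0.327 J/(g·°C)

Net heat exchanged in the isolated system is zero:
347·c·(49.7 − 336) + 666·1.67·(49.7 − 20.5) = 0
-99346 c = -32477
c = -32477/-99346 ≈ 0.3269 J/(g·°C)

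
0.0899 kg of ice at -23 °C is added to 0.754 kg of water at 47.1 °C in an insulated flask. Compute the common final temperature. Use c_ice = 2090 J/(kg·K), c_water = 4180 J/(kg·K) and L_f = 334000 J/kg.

T_f ≈ 32.3 °C

Let T be the final temperature. ΣQ_i = 0:
warm ice to 0 °C: 0.0899×2090×(0 − (-23)) = 4321.5; melt ice: 0.0899×334000 = 30027; warm the meltwater: 375.78 T; water cools: 0.754×4180×(T − 47.1) = 3151.7(T − 47.1)
3527.5 T = 148446 − 34348 = 114098
T ≈ 32.35 °C — above 0 °C, consistent with complete melting.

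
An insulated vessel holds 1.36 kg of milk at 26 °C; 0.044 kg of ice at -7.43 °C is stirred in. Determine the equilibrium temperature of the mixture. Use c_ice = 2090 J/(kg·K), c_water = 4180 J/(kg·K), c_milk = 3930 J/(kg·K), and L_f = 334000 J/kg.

Sum of m c ΔT and latent-heat terms is zero:
warm ice to 0 °C: 0.044·2090·(0 − (-7.43)) = 683.26; fusion: m_ice L_f = 0.044·334000 = 14696; warm the meltwater: 183.92 T; milk: 5344.8(T − 26)
5528.7 T = 138965 − 15379 = 123586
T ≈ 22.35 °C — above 0 °C, consistent with complete melting.

T_f ≈ 22.4 °C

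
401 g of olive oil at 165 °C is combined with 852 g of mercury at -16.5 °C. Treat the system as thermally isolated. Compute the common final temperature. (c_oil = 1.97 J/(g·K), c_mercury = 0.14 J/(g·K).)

T_f ≈ 141.2 °C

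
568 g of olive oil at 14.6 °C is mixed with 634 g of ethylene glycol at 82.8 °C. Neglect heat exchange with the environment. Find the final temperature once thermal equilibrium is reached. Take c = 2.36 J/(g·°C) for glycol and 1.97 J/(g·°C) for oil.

T_f ≈ 53.6 °C

T_f is the heat-capacity-weighted average of the initial temperatures:
T_f = (1496.2*82.8 + 1119*14.6) / (1496.2 + 1119)
    = 140225 / 2615.2 ≈ 53.62 °C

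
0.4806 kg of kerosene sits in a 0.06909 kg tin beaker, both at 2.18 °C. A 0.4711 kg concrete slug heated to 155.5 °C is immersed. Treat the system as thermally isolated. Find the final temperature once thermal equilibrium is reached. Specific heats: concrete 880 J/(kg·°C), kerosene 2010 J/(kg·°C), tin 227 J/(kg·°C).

T_f ≈ 47.7 °C

With ΣQ=0 the equilibrium temperature is the m·c-weighted mean:
T_f = (414.57*155.5 + 966.01*2.18 + 15.68*2.18) / (414.57 + 966.01 + 15.68)
    = 66605 / 1396.3 ≈ 47.70 °C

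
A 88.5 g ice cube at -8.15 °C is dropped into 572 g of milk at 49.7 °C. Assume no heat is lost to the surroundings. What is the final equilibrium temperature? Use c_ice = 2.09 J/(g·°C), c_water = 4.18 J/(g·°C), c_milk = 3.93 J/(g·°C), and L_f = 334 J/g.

T_f ≈ 30.8 °C

Heat gained plus heat lost sum to zero:
ice -8.15→0 °C: 88.5×2.09×8.15 = 1507.5
  melt ice: 88.5×334 = 29559
  meltwater 0→T: 88.5×4.18×T = 369.93 T
  milk: 2248(T − 49.7)
2617.9 T = 111724 − 31066 = 80657
T ≈ 30.81 °C. Since T > 0 °C, the all-ice-melts assumption holds.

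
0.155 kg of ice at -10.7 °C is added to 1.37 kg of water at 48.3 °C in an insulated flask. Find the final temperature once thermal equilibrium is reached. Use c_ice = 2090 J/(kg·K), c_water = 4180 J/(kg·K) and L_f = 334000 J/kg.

T_f ≈ 34.7 °C

Heat gained plus heat lost sum to zero:
warm ice to 0 °C: 0.155·2090·(0 − (-10.7)) = 3466.3; melt ice: 0.155·334000 = 51770; meltwater 0→T: 0.155·4180·T = 647.9 T; water cools: 1.37·4180·(T − 48.3) = 5726.6(T − 48.3)
6374.5 T = 276595 − 55236 = 221359
T ≈ 34.73 °C — above 0 °C, consistent with complete melting.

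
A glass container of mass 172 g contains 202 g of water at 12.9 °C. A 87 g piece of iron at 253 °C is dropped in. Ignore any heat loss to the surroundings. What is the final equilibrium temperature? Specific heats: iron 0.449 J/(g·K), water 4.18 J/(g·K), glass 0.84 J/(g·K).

T_f ≈ 22.0 °C

Setting the total heat transfer to zero:
87×0.449×(T − 253) + 202×4.18×(T − 12.9) + 172×0.84×(T − 12.9) = 0
(39.06 + 844.36 + 144.48) T = 39.06×253 + 844.36×12.9 + 144.48×12.9
T = 22639/1027.9 ≈ 22.02 °C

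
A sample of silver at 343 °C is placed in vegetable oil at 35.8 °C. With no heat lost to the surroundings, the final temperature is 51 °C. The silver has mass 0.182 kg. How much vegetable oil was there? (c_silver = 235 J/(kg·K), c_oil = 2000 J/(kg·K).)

Heat gained plus heat lost sum to zero:
0.182·235·(51 − 343) + m·2000·(51 − 35.8) = 0
30400 m = 12489
m = 12489/30400 ≈ 0.4108 kg

m ≈ 0.411 kg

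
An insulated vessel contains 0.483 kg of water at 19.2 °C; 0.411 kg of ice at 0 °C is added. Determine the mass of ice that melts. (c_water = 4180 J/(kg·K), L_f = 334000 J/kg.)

Water can give up m c ΔT = 0.483·4180·19.2 = 38764 J before reaching 0 °C.
Fully melting the ice requires m_ice L_f = 0.411·334000 = 137274 J.
Since 38764 < 137274 J, not all the ice melts; equilibrium is at 0 °C.
m_melt = 38764 / L_f = 0.1161 kg.

m_melted ≈ 0.116 kg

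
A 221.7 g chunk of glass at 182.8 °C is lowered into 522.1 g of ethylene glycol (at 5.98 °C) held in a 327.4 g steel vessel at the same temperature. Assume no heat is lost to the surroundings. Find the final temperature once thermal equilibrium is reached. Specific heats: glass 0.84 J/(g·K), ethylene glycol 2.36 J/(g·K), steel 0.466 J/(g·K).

T_f = Σ m_i c_i T_i / Σ m_i c_i:
T_f = (186.23×182.8 + 1232.2×5.98 + 152.57×5.98) / (186.23 + 1232.2 + 152.57)
    = 42323 / 1571 ≈ 26.94 °C

T_f ≈ 26.9 °C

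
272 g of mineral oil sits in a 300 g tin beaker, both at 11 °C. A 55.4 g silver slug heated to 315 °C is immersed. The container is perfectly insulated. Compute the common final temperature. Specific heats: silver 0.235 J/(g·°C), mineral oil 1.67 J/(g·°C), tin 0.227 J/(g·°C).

T_f ≈ 18.4 °C

Heat gained plus heat lost sum to zero:
55.4·0.235·(T − 315) + 272·1.67·(T − 11) + 300·0.227·(T − 11) = 0
(13.02 + 454.24 + 68.1) T = 13.02·315 + 454.24·11 + 68.1·11
T ≈ 18.39 °C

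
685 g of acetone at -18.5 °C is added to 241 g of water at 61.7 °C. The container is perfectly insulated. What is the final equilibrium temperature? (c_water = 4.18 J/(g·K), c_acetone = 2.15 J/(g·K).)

T_f ≈ 14.1 °C

Energy conservation, ΣQ = 0:
241*4.18*(T − 61.7) + 685*2.15*(T − (-18.5)) = 0
1007.4(T − 61.7) + 1472.8(T − (-18.5)) = 0
2480.1 T = 34909
T = 34909/2480.1 ≈ 14.08 °C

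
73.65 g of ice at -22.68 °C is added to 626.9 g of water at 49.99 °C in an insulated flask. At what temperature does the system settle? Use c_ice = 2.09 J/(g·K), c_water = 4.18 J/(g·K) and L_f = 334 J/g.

T_f ≈ 35.1 °C

Heat gained plus heat lost sum to zero:
ice -22.68→0 °C: 73.65·2.09·22.68 = 3491.1; melt ice: 73.65·334 = 24599; meltwater 0→T: 73.65·4.18·T = 307.86 T; water cools: 626.9·4.18·(T − 49.99) = 2620.4(T − 49.99)
2928.3 T = 130996 − 28090 = 102906
T ≈ 35.14 °C (positive, so assuming full melt was valid).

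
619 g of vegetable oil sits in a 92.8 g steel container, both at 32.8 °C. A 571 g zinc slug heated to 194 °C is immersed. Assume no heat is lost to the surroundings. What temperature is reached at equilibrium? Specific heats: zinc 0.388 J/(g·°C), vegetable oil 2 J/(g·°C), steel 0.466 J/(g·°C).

T_f ≈ 56.6 °C

T_f = Σ m_i c_i T_i / Σ m_i c_i:
T_f = (221.55*194 + 1238*32.8 + 43.24*32.8) / (221.55 + 1238 + 43.24)
    = 85005 / 1502.8 ≈ 56.56 °C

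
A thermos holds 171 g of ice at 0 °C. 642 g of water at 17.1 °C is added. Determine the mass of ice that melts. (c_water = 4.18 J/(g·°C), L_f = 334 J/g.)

Heat available from the water dropping to 0 °C: 642·4.18·17.1 = 45889 J.
Melting all 171 g of ice would need 171·334 = 57114 J.
Since 45889 < 57114 J, not all the ice melts; equilibrium is at 0 °C.
m_melt = 45889 / L_f = 137.4 g.

m_melted ≈ 137 g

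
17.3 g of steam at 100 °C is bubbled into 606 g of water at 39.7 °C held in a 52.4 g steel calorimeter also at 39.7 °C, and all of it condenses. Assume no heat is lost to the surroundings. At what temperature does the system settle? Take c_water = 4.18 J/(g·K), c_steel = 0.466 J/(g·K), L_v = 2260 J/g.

Taking heat into each body as positive, Σ m c ΔT = 0:
condense steam: −17.3×2260 = −39098; condensate cools 100→T: 17.3×4.18×(T − 100) = 72.31(T − 100); original water: 2533.1(T − 39.7); cup: 24.42(T − 39.7)
2629.8 T = 39098 + 7231.4 + 101533 = 147862
T ≈ 56.23 °C — below 100 °C, confirming all the steam condensed.

T_f ≈ 56.2 °C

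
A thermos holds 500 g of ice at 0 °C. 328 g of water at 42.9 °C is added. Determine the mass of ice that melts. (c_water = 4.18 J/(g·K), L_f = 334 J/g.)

Heat available from the water dropping to 0 °C: 328×4.18×42.9 = 58818 J.
Melting all 500 g of ice would need 500×334 = 167000 J.
That's not enough to melt it all — equilibrium is at 0 °C with ice remaining.
m_melt = 58818 / L_f = 176.1 g.

m_melted ≈ 176 g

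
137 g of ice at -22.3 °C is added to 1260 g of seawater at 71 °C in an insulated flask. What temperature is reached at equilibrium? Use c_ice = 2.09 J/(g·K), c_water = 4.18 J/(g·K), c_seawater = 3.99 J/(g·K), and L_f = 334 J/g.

Let T be the final temperature. ΣQ_i = 0:
warm ice to 0 °C: 137·2.09·(0 − (-22.3)) = 6385.2; fusion: m_ice L_f = 137·334 = 45758; meltwater 0→T: 137·4.18·T = 572.66 T; seawater cools: 1260·3.99·(T − 71) = 5027.4(T − 71)
5600.1 T = 356945 − 52143 = 304802
T ≈ 54.43 °C. Since T > 0 °C, the all-ice-melts assumption holds.

T_f ≈ 54.4 °C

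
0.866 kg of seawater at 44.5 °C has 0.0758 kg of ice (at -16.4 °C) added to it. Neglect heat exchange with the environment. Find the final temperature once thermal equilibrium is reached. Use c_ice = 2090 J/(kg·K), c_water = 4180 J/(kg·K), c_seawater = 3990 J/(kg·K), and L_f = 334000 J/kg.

T_f ≈ 33.4 °C

Setting the total heat transfer to zero:
warm ice to 0 °C: 0.0758·2090·(0 − (-16.4)) = 2598.1
  melt ice: 0.0758·334000 = 25317
  warm the meltwater: 316.84 T
  seawater cools: 0.866·3990·(T − 44.5) = 3455.3(T − 44.5)
3772.2 T = 153763 − 27915 = 125847
T ≈ 33.36 °C — above 0 °C, consistent with complete melting.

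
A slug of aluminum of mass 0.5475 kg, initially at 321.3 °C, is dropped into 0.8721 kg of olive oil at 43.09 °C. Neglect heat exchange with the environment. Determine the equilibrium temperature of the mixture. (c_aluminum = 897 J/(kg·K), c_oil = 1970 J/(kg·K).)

T_f ≈ 104.9 °C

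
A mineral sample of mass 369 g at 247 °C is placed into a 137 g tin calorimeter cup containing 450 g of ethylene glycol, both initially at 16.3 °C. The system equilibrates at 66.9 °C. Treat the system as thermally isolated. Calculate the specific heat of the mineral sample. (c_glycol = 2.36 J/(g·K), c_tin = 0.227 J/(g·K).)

c ≈ 0.832 J/(g·K)

Net heat exchanged in the isolated system is zero:
369·c·(66.9 − 247) + 450·2.36·(66.9 − 16.3) + 137·0.227·(66.9 − 16.3) = 0
-66457 c = -55311
c = -55311/-66457 ≈ 0.8323 J/(g·K)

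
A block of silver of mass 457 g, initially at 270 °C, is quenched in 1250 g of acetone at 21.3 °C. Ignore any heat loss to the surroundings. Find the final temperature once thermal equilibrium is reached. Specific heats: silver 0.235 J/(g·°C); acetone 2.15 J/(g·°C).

T_f ≈ 30.9 °C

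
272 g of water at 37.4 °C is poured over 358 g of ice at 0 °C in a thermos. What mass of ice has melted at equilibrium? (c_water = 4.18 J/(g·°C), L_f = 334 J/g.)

Water can give up m c ΔT = 272×4.18×37.4 = 42522 J before reaching 0 °C.
To melt every bit of ice: 358×334 = 119572 J.
42522 J < 119572 J, so only part of the ice melts and the system sits at 0 °C.
Mass melted = 42522/334 ≈ 127.3 g.

m_melted ≈ 127 g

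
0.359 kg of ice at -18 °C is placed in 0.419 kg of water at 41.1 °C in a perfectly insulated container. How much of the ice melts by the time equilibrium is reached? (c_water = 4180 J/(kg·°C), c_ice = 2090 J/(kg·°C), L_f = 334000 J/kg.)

m_melted ≈ 0.175 kg

Water can give up m c ΔT = 0.419×4180×41.1 = 71983 J before reaching 0 °C.
Warming the ice to 0 °C takes 0.359×2090×18 = 13506 J, leaving 58478 J for melting.
To melt every bit of ice: 0.359×334000 = 119906 J.
58478 J < 119906 J, so only part of the ice melts and the system sits at 0 °C.
m_melted×334000 = 58478  ⇒  m_melted ≈ 0.1751 kg.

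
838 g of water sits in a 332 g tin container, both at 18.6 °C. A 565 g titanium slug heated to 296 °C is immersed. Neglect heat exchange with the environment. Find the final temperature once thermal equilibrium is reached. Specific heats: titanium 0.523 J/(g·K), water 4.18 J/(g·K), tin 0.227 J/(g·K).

T_f ≈ 39.8 °C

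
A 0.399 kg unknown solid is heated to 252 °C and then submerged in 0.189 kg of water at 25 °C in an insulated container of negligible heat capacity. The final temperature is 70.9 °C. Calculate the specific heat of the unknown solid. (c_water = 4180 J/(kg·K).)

Heat lost by the unknown solid = heat gained by the water:
0.399×c×(252 − 70.9) = 0.189×4180×(70.9 − 25)
72.26 c = 36262  ⇒  c ≈ 501.8 J/(kg·K)

c ≈ 502 J/(kg·K)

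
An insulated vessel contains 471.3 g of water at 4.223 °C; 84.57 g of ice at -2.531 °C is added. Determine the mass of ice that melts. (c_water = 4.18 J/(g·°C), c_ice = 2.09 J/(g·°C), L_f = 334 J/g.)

Cooling the water to 0 °C releases 471.3×4.18×4.223 = 8319.5 J.
Of that, 84.57×2.09×2.531 = 447.36 J goes to bring the ice to 0 °C, leaving 7872.1 J.
Fully melting the ice requires m_ice L_f = 84.57×334 = 28246 J.
Since 7872.1 < 28246 J, not all the ice melts; equilibrium is at 0 °C.
m_melted×334 = 7872.1  ⇒  m_melted ≈ 23.57 g.

m_melted ≈ 23.6 g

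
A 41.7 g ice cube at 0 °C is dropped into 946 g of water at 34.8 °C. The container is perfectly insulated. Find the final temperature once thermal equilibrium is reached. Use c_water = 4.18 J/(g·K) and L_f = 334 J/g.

T_f ≈ 30.0 °C

Energy balance with sensible and latent terms:
latent heat to melt: 41.7×334 = 13928; warm the meltwater: 174.31 T; water: 3954.3(T − 34.8)
4128.6 T = 137609 − 13928 = 123681
T ≈ 29.96 °C. Since T > 0 °C, the all-ice-melts assumption holds.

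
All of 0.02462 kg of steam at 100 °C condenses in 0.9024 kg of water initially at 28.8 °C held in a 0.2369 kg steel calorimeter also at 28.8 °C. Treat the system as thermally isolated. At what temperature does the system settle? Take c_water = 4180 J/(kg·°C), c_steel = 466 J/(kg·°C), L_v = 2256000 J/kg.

Heat gained plus heat lost sum to zero:
steam→water at 100 °C releases m L_v = 0.02462×2256000 = 55543; condensate cools 100→T: 0.02462×4180×(T − 100) = 102.91(T − 100); water warms: 0.9024×4180×(T − 28.8) = 3772(T − 28.8); steel cup: 0.2369×466×(T − 28.8) = 110.4(T − 28.8)
3985.3 T = 55543 + 10291 + 111814 = 177648
T ≈ 44.58 °C — below 100 °C, confirming all the steam condensed.

T_f ≈ 44.6 °C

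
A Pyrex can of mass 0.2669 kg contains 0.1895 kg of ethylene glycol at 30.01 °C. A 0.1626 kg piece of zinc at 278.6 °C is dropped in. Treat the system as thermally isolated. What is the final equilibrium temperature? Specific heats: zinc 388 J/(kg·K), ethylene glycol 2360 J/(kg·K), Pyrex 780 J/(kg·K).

Taking heat into each body as positive, Σ m c ΔT = 0:
0.1626*388*(T − 278.6) + 0.1895*2360*(T − 30.01) + 0.2669*780*(T − 30.01) = 0
63.09(T − 278.6) + 447.22(T − 30.01) + 208.18(T − 30.01) = 0
(63.09 + 447.22 + 208.18) T = 63.09*278.6 + 447.22*30.01 + 208.18*30.01
T = 37245/718.49 ≈ 51.84 °C

T_f ≈ 51.8 °C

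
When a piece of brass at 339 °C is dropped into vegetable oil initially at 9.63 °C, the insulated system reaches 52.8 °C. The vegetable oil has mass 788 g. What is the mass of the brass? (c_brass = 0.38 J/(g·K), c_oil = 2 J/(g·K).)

m ≈ 626 g

|Q_brass| = |Q_oil|:
m×0.38×(339 − 52.8) = 788×2×(52.8 − 9.63)
108.76 m = 68036  ⇒  m ≈ 625.6 g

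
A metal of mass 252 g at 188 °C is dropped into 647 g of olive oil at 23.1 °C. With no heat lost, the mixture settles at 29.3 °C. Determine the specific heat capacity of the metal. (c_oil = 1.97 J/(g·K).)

c ≈ 0.198 J/(g·K)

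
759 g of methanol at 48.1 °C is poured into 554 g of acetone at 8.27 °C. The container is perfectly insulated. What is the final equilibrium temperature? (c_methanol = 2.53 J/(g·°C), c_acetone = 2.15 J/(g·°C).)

T_f ≈ 32.9 °C

With ΣQ=0 the equilibrium temperature is the m·c-weighted mean:
T_f = (1920.3×48.1 + 1191.1×8.27) / (1920.3 + 1191.1)
    = 102215 / 3111.4 ≈ 32.85 °C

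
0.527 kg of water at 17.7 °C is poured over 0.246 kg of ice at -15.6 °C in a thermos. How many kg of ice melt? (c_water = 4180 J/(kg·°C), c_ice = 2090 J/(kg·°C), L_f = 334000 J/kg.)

m_melted ≈ 0.0927 kg

Heat available from the water dropping to 0 °C: 0.527·4180·17.7 = 38991 J.
Of that, 0.246·2090·15.6 = 8020.6 J goes to bring the ice to 0 °C, leaving 30970 J.
Melting all 0.246 kg of ice would need 0.246·334000 = 82164 J.
Since 30970 < 82164 J, not all the ice melts; equilibrium is at 0 °C.
m_melt = 30970 / L_f = 0.09272 kg.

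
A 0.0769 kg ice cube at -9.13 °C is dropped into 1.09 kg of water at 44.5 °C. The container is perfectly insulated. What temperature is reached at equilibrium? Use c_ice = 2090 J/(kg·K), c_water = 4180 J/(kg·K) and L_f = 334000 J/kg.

Taking heat into each body as positive, Σ m c ΔT = 0:
warm ice to 0 °C: 0.0769×2090×(0 − (-9.13)) = 1467.4
  melt ice: 0.0769×334000 = 25685
  meltwater 0→T: 0.0769×4180×T = 321.44 T
  water: 4556.2(T − 44.5)
4877.6 T = 202751 − 27152 = 175599
T ≈ 36.00 °C (positive, so assuming full melt was valid).

T_f ≈ 36.0 °C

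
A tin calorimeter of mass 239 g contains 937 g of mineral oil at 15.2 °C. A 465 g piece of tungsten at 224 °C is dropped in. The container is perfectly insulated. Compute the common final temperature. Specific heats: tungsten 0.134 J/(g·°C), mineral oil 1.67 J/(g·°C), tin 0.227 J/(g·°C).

Energy conservation, ΣQ = 0:
465×0.134×(T − 224) + 937×1.67×(T − 15.2) + 239×0.227×(T − 15.2) = 0
1681.4 T = 38567
T = 38567/1681.4 ≈ 22.94 °C

T_f ≈ 22.9 °C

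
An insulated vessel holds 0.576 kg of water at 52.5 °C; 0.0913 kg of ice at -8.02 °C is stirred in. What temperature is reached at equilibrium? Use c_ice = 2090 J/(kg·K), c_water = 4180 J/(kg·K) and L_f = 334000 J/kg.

T_f ≈ 33.8 °C

Energy balance with sensible and latent terms:
ice -8.02→0 °C: 0.0913·2090·8.02 = 1530.4
  melt ice: 0.0913·334000 = 30494
  meltwater 0→T: 0.0913·4180·T = 381.63 T
  water: 2407.7(T − 52.5)
2789.3 T = 126403 − 32025 = 94379
T ≈ 33.84 °C. Since T > 0 °C, the all-ice-melts assumption holds.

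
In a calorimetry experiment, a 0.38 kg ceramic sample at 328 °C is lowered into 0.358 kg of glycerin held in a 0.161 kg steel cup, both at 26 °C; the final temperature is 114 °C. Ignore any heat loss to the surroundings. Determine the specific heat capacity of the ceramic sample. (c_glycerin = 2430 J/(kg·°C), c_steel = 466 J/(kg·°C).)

c ≈ 1020 J/(kg·°C)

Let T be the final temperature. ΣQ_i = 0:
0.38×c×(114 − 328) + 0.358×2430×(114 − 26) + 0.161×466×(114 − 26) = 0
-81.32 c = -83157
c = -83157/-81.32 ≈ 1023 J/(kg·°C)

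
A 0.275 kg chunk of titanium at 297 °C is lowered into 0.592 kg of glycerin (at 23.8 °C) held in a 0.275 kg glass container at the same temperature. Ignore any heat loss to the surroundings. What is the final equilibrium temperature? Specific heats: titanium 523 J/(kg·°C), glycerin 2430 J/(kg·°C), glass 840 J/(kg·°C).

T_f ≈ 45.5 °C

Conservation of energy gives ΣQ = 0:
0.275·523·(T − 297) + 0.592·2430·(T − 23.8) + 0.275·840·(T − 23.8) = 0
1813.4 T = 82452
T = 82452/1813.4 ≈ 45.47 °C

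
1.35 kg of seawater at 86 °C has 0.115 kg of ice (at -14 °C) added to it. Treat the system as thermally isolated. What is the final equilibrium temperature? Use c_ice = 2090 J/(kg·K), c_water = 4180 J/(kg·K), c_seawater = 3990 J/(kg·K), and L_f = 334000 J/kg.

T_f ≈ 71.8 °C

Heat gained plus heat lost sum to zero:
ice -14→0 °C: 0.115×2090×14 = 3364.9; fusion: m_ice L_f = 0.115×334000 = 38410; warm the meltwater: 480.7 T; seawater cools: 1.35×3990×(T − 86) = 5386.5(T − 86)
5867.2 T = 463239 − 41775 = 421464
T ≈ 71.83 °C — above 0 °C, consistent with complete melting.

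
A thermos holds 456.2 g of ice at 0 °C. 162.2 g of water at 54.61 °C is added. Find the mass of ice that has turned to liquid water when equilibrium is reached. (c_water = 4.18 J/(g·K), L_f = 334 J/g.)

m_melted ≈ 111 g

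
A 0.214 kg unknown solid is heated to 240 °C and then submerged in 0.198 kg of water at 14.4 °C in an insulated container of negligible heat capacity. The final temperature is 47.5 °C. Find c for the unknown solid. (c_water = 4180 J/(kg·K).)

c ≈ 665 J/(kg·K)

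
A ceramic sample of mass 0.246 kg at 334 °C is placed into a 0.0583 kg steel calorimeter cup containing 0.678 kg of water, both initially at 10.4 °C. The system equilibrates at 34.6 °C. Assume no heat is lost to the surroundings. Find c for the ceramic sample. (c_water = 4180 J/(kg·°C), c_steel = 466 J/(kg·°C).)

c ≈ 940 J/(kg·°C)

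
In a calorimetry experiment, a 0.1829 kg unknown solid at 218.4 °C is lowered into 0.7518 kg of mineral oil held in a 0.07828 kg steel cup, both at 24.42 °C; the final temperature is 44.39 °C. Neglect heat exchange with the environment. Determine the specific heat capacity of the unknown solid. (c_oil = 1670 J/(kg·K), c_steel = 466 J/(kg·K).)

Setting the total heat transfer to zero:
0.1829×c×(44.39 − 218.4) + 0.7518×1670×(44.39 − 24.42) + 0.07828×466×(44.39 − 24.42) = 0
-31.83 c = -25801
c = -25801/-31.83 ≈ 810.7 J/(kg·K)

c ≈ 811 J/(kg·K)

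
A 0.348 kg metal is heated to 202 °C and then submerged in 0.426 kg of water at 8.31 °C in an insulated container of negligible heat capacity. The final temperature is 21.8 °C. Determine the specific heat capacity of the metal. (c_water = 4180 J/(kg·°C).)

Heat lost by the metal = heat gained by the water:
0.348·c·(202 − 21.8) = 0.426·4180·(21.8 − 8.31)
62.71 c = 24021  ⇒  c ≈ 383.1 J/(kg·°C)

c ≈ 383 J/(kg·°C)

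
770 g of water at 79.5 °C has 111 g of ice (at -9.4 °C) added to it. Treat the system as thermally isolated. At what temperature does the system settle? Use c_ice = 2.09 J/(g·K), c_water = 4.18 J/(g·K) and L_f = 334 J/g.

Sum of m c ΔT and latent-heat terms is zero:
warm ice to 0 °C: 111·2.09·(0 − (-9.4)) = 2180.7; fusion: m_ice L_f = 111·334 = 37074; warm the meltwater: 463.98 T; water cools: 770·4.18·(T − 79.5) = 3218.6(T − 79.5)
3682.6 T = 255879 − 39255 = 216624
T ≈ 58.82 °C (positive, so assuming full melt was valid).

T_f ≈ 58.8 °C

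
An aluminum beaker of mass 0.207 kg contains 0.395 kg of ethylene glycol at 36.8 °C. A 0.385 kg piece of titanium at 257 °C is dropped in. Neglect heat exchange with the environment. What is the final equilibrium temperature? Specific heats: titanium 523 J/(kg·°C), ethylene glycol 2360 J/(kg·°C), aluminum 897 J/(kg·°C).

T_f ≈ 70.4 °C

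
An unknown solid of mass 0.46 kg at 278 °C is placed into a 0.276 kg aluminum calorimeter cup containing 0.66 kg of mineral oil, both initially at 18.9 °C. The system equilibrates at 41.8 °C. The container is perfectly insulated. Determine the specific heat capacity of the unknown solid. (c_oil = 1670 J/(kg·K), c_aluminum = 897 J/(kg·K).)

c ≈ 284 J/(kg·K)

Let T be the final temperature. ΣQ_i = 0:
0.46·c·(41.8 − 278) + 0.66·1670·(41.8 − 18.9) + 0.276·897·(41.8 − 18.9) = 0
-108.65 c = -30910
c = -30910/-108.65 ≈ 284.5 J/(kg·K)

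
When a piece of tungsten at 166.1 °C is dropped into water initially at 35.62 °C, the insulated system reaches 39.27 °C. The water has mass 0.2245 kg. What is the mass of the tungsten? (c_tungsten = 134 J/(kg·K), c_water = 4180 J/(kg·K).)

m ≈ 0.202 kg

|Q_tungsten| = |Q_water|:
m·134·(166.1 − 39.27) = 0.2245·4180·(39.27 − 35.62)
16995 m = 3425.2  ⇒  m ≈ 0.2015 kg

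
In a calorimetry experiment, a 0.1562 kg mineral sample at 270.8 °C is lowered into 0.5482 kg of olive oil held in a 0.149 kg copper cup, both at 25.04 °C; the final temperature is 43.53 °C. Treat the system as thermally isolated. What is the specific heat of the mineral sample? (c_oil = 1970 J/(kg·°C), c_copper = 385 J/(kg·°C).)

c ≈ 592 J/(kg·°C)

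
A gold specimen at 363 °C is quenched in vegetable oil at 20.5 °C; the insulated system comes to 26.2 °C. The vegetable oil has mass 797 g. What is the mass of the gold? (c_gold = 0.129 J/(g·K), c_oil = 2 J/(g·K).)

m ≈ 209 g

Energy conservation, ΣQ = 0:
m·0.129·(26.2 − 363) + 797·2·(26.2 − 20.5) = 0
-43.45 m = -9085.8
m = -9085.8/-43.45 ≈ 209.1 g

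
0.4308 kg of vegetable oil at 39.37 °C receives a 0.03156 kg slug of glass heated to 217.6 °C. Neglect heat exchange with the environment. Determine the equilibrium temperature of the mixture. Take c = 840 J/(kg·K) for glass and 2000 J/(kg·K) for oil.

T_f ≈ 44.7 °C

Heat lost by the glass equals heat gained by the oil:
0.03156·840·(217.6 − T) = 0.4308·2000·(T − 39.37)
26.51(217.6 − T) = 861.6(T − 39.37)
888.11 T = 39690  ⇒  T ≈ 44.69 °C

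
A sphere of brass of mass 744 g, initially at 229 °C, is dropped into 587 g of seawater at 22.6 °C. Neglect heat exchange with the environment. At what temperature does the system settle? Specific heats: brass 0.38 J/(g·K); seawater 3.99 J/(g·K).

Setting the total heat transfer to zero:
744×0.38×(T − 229) + 587×3.99×(T − 22.6) = 0
2624.9 T = 117675
T ≈ 44.83 °C

T_f ≈ 44.8 °C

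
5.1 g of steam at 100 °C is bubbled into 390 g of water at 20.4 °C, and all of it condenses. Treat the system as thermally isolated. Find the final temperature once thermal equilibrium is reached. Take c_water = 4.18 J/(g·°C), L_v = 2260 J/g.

T_f ≈ 28.4 °C

Let T be the final temperature. ΣQ_i = 0:
latent heat released on condensation: 5.1·2260 = 11526
  condensed water 100 °C→T: 21.32(T − 100)
  water warms: 390·4.18·(T − 20.4) = 1630.2(T − 20.4)
1651.5 T = 11526 + 2131.8 + 33256 = 46914
T ≈ 28.41 °C — below 100 °C, confirming all the steam condensed.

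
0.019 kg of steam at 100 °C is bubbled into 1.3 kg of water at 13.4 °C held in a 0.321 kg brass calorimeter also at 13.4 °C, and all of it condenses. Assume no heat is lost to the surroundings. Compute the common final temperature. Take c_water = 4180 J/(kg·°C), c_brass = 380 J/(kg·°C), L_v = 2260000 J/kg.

T_f ≈ 22.2 °C

Heat gained plus heat lost sum to zero:
latent heat released on condensation: 0.019×2260000 = 42940
  condensed water 100 °C→T: 79.42(T − 100)
  original water: 5434(T − 13.4)
  cup: 121.98(T − 13.4)
5635.4 T = 42940 + 7942 + 74450 = 125332
T ≈ 22.24 °C (< 100 °C, so full condensation is consistent).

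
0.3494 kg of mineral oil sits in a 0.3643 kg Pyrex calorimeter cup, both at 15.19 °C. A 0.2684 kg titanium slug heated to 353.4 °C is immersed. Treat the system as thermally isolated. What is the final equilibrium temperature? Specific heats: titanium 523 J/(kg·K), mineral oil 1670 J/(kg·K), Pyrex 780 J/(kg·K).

T_f ≈ 62.3 °C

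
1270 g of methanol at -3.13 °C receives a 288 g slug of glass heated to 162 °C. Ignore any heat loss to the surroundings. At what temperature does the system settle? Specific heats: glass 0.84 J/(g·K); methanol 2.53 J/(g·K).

T_f ≈ 8.4 °C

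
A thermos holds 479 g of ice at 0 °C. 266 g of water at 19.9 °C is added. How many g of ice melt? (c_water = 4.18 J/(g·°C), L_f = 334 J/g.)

Heat available from the water dropping to 0 °C: 266×4.18×19.9 = 22126 J.
Fully melting the ice requires m_ice L_f = 479×334 = 159986 J.
That's not enough to melt it all — equilibrium is at 0 °C with ice remaining.
Mass melted = 22126/334 ≈ 66.25 g.

m_melted ≈ 66.2 g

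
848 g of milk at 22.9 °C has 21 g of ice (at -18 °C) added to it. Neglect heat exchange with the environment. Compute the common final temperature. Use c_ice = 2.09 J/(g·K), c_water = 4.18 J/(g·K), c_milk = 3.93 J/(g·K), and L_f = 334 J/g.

T_f ≈ 20.0 °C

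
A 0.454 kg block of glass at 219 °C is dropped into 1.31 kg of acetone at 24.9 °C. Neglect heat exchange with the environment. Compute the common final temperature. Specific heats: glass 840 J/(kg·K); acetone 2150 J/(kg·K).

Net heat exchanged in the isolated system is zero:
0.454×840×(T − 219) + 1.31×2150×(T − 24.9) = 0
381.36(T − 219) + 2816.5(T − 24.9) = 0
3197.9 T = 153649
T ≈ 48.05 °C

T_f ≈ 48.0 °C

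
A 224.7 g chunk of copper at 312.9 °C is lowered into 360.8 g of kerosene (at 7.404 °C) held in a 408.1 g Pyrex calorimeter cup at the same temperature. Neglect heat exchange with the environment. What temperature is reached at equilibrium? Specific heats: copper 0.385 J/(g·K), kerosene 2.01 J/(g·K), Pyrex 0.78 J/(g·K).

Net heat exchanged in the isolated system is zero:
224.7·0.385·(T − 312.9) + 360.8·2.01·(T − 7.404) + 408.1·0.78·(T − 7.404) = 0
1130 T = 34795
T ≈ 30.79 °C

T_f ≈ 30.8 °C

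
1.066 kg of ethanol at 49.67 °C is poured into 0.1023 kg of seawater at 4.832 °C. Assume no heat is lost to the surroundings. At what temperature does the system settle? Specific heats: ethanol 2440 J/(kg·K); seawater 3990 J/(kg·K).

T_f = Σ m_i c_i T_i / Σ m_i c_i:
T_f = (2601*49.67 + 408.18*4.832) / (2601 + 408.18)
    = 131166 / 3009.2 ≈ 43.59 °C

T_f ≈ 43.6 °C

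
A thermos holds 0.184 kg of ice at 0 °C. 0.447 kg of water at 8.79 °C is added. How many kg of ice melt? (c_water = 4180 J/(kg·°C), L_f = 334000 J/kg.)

Heat available from the water dropping to 0 °C: 0.447×4180×8.79 = 16424 J.
To melt every bit of ice: 0.184×334000 = 61456 J.
That's not enough to melt it all — equilibrium is at 0 °C with ice remaining.
Mass melted = 16424/334000 ≈ 0.04917 kg.

m_melted ≈ 0.0492 kg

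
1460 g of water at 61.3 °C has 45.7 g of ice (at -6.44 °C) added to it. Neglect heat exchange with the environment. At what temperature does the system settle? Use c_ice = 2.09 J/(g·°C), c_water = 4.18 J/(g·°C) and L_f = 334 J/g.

T_f ≈ 56.9 °C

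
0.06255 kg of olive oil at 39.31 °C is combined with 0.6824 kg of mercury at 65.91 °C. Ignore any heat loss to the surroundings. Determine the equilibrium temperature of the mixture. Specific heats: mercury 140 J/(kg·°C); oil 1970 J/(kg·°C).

T_f ≈ 50.9 °C

T_f is the heat-capacity-weighted average of the initial temperatures:
T_f = (95.54×65.91 + 123.22×39.31) / (95.54 + 123.22)
    = 11141 / 218.76 ≈ 50.93 °C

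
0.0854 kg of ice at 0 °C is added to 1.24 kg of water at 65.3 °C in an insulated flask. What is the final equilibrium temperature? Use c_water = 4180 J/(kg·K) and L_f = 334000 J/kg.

T_f ≈ 55.9 °C

Sum of m c ΔT and latent-heat terms is zero:
fusion: m_ice L_f = 0.0854×334000 = 28524
  warm the meltwater: 356.97 T
  water cools: 1.24×4180×(T − 65.3) = 5183.2(T − 65.3)
5540.2 T = 338463 − 28524 = 309939
T ≈ 55.94 °C. Since T > 0 °C, the all-ice-melts assumption holds.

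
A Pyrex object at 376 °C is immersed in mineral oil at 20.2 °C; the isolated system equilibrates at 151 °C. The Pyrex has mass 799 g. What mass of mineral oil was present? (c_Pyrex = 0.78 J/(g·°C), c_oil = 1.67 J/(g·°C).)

m ≈ 642 g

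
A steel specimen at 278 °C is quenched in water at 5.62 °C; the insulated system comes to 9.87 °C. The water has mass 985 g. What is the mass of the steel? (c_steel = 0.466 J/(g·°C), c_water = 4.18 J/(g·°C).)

m ≈ 140 g

Heat lost by the steel = heat gained by the water:
m·0.466·(278 − 9.87) = 985·4.18·(9.87 − 5.62)
124.95 m = 17499  ⇒  m ≈ 140 g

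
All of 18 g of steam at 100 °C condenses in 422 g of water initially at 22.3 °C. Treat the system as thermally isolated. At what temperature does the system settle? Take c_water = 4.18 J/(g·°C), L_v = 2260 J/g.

T_f ≈ 47.6 °C

Conservation of energy gives ΣQ = 0:
condense steam: −18·2260 = −40680; condensed water 100 °C→T: 75.24(T − 100); original water: 1764(T − 22.3)
1839.2 T = 40680 + 7524 + 39336 = 87540
T ≈ 47.60 °C, under the boiling point, so the assumption holds.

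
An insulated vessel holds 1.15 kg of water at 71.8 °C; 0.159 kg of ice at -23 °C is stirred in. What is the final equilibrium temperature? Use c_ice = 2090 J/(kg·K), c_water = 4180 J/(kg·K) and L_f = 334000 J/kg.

Energy conservation, ΣQ = 0:
ice -23→0 °C: 0.159×2090×23 = 7643.1; melt ice: 0.159×334000 = 53106; meltwater 0→T: 0.159×4180×T = 664.62 T; water cools: 1.15×4180×(T − 71.8) = 4807(T − 71.8)
5471.6 T = 345143 − 60749 = 284393
T ≈ 51.98 °C — above 0 °C, consistent with complete melting.

T_f ≈ 52.0 °C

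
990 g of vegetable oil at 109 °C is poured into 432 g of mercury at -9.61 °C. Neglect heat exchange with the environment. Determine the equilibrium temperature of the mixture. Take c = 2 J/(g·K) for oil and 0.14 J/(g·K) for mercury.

Energy conservation, ΣQ = 0:
990×2×(T − 109) + 432×0.14×(T − (-9.61)) = 0
2040.5 T = 215239
T = 215239/2040.5 ≈ 105.48 °C

T_f ≈ 105.5 °C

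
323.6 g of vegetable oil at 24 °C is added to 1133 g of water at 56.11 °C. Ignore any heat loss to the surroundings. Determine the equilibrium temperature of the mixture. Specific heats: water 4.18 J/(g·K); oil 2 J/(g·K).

T_f ≈ 52.2 °C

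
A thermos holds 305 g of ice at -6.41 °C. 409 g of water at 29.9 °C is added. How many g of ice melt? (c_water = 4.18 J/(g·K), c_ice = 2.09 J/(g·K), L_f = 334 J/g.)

m_melted ≈ 141 g

Heat available from the water dropping to 0 °C: 409·4.18·29.9 = 51118 J.
Of that, 305·2.09·6.41 = 4086.1 J goes to bring the ice to 0 °C, leaving 47032 J.
Fully melting the ice requires m_ice L_f = 305·334 = 101870 J.
Since 47032 < 101870 J, not all the ice melts; equilibrium is at 0 °C.
Mass melted = 47032/334 ≈ 140.8 g.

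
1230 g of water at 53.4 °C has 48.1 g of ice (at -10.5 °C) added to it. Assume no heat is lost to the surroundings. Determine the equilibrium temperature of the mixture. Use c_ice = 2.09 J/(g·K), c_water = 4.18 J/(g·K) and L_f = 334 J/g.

T_f ≈ 48.2 °C

Energy balance with sensible and latent terms:
warm ice to 0 °C: 48.1·2.09·(0 − (-10.5)) = 1055.6
  fusion: m_ice L_f = 48.1·334 = 16065
  meltwater 0→T: 48.1·4.18·T = 201.06 T
  water: 5141.4(T − 53.4)
5342.5 T = 274551 − 17121 = 257430
T ≈ 48.19 °C (positive, so assuming full melt was valid).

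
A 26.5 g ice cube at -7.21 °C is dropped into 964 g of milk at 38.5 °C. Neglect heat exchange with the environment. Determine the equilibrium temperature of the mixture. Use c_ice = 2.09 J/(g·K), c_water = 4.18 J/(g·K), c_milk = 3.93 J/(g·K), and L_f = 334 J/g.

Net heat exchanged in the isolated system is zero:
warm ice to 0 °C: 26.5·2.09·(0 − (-7.21)) = 399.33
  fusion: m_ice L_f = 26.5·334 = 8851
  warm the meltwater: 110.77 T
  milk: 3788.5(T − 38.5)
3899.3 T = 145858 − 9250.3 = 136608
T ≈ 35.03 °C (positive, so assuming full melt was valid).

T_f ≈ 35.0 °C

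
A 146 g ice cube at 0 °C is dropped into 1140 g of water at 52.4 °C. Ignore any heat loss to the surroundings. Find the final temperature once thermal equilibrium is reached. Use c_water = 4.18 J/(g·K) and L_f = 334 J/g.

T_f ≈ 37.4 °C

Conservation of energy gives ΣQ = 0:
latent heat to melt: 146·334 = 48764; meltwater 0→T: 146·4.18·T = 610.28 T; water cools: 1140·4.18·(T − 52.4) = 4765.2(T − 52.4)
5375.5 T = 249696 − 48764 = 200932
T ≈ 37.38 °C (positive, so assuming full melt was valid).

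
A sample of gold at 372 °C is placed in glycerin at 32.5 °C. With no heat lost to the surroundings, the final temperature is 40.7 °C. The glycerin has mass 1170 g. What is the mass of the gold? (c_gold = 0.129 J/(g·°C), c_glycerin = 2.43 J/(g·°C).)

Heat lost by the gold = heat gained by the glycerin:
m·0.129·(372 − 40.7) = 1170·2.43·(40.7 − 32.5)
42.74 m = 23313  ⇒  m ≈ 545.5 g

m ≈ 546 g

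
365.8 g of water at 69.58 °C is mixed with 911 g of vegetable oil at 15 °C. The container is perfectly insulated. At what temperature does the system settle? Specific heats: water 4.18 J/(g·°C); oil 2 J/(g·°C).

|Q_water| = |Q_oil|:
365.8×4.18×(69.58 − T) = 911×2×(T − 15)
1529(69.58 − T) = 1822(T − 15)
3351 T = 133721  ⇒  T ≈ 39.90 °C

T_f ≈ 39.9 °C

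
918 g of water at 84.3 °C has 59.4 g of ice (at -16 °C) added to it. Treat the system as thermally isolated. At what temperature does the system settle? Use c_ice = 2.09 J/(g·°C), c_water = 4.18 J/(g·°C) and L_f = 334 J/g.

Energy balance with sensible and latent terms:
warm ice to 0 °C: 59.4·2.09·(0 − (-16)) = 1986.3
  melt ice: 59.4·334 = 19840
  warm the meltwater: 248.29 T
  water cools: 918·4.18·(T − 84.3) = 3837.2(T − 84.3)
4085.5 T = 323479 − 21826 = 301653
T ≈ 73.83 °C (positive, so assuming full melt was valid).

T_f ≈ 73.8 °C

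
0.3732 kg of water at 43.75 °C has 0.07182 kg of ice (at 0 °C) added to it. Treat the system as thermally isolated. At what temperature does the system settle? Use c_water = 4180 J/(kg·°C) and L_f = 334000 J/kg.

Net heat exchanged in the isolated system is zero:
fusion: m_ice L_f = 0.07182×334000 = 23988; meltwater 0→T: 0.07182×4180×T = 300.21 T; water cools: 0.3732×4180×(T − 43.75) = 1560(T − 43.75)
1860.2 T = 68249 − 23988 = 44261
T ≈ 23.79 °C (positive, so assuming full melt was valid).

T_f ≈ 23.8 °C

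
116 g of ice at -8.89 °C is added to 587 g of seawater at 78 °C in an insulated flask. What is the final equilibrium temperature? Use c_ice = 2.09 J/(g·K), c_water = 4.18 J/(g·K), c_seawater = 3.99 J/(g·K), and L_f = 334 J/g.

T_f ≈ 50.2 °C

Conservation of energy gives ΣQ = 0:
warm ice to 0 °C: 116·2.09·(0 − (-8.89)) = 2155.3
  melt ice: 116·334 = 38744
  meltwater 0→T: 116·4.18·T = 484.88 T
  seawater cools: 587·3.99·(T − 78) = 2342.1(T − 78)
2827 T = 182686 − 40899 = 141787
T ≈ 50.15 °C — above 0 °C, consistent with complete melting.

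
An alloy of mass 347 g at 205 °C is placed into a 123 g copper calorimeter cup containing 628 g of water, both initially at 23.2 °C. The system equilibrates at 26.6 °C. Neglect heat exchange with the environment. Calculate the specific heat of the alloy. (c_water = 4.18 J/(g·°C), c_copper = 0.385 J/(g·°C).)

c ≈ 0.147 J/(g·°C)

Setting the total heat transfer to zero:
347×c×(26.6 − 205) + 628×4.18×(26.6 − 23.2) + 123×0.385×(26.6 − 23.2) = 0
-61905 c = -9086.1
c = -9086.1/-61905 ≈ 0.1468 J/(g·°C)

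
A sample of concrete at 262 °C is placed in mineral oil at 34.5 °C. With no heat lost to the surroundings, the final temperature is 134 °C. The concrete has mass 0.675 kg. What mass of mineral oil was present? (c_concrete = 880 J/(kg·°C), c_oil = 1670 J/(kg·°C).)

m ≈ 0.458 kg

|Q_concrete| = |Q_oil|:
0.675×880×(262 − 134) = m×1670×(134 − 34.5)
166165 m = 76032  ⇒  m ≈ 0.4576 kg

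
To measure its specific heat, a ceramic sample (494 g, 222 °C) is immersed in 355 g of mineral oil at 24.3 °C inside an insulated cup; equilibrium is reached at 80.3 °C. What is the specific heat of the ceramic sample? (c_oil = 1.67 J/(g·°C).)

c ≈ 0.474 J/(g·°C)

m_s c (T_s − T_f) = m_oil c_oil (T_f − T_0):
494·c·(222 − 80.3) = 355·1.67·(80.3 − 24.3)
70000 c = 33200  ⇒  c ≈ 0.4743 J/(g·°C)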